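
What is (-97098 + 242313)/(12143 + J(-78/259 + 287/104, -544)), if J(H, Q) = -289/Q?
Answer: 516320/43177 ≈ 11.958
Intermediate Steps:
(-97098 + 242313)/(12143 + J(-78/259 + 287/104, -544)) = (-97098 + 242313)/(12143 - 289/(-544)) = 145215/(12143 - 289*(-1/544)) = 145215/(12143 + 17/32) = 145215/(388593/32) = 145215*(32/388593) = 516320/43177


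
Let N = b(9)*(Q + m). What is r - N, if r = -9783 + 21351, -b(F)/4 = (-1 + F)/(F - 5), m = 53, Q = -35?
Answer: 11712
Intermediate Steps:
b(F) = -4*(-1 + F)/(-5 + F) (b(F) = -4*(-1 + F)/(F - 5) = -4*(-1 + F)/(-5 + F))
N = -144 (N = (4*(1 - 1*9)/(-5 + 9))*(-35 + 53) = (4*(1 - 9)/4)*18 = (4*(¼)*(-8))*18 = -8*18 = -144)
r = 11568
r - N = 11568 - 1*(-144) = 11568 + 144 = 11712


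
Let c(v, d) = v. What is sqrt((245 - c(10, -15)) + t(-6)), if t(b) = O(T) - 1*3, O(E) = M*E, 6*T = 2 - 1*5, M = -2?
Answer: sqrt(233) ≈ 15.264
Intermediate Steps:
T = -1/2 (T = (2 - 1*5)/6 = (2 - 5)/6 = (1/6)*(-3) = -1/2 ≈ -0.50000)
O(E) = -2*E
t(b) = -2 (t(b) = -2*(-1/2) - 1*3 = 1 - 3 = -2)
sqrt((245 - c(10, -15)) + t(-6)) = sqrt((245 - 1*10) - 2) = sqrt((245 - 10) - 2) = sqrt(235 - 2) = sqrt(233)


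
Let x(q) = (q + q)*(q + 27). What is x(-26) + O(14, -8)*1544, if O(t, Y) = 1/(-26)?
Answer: -1448/13 ≈ -111.38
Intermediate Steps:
O(t, Y) = -1/26
x(q) = 2*q*(27 + q) (x(q) = (2*q)*(27 + q) = 2*q*(27 + q))
x(-26) + O(14, -8)*1544 = 2*(-26)*(27 - 26) - 1/26*1544 = 2*(-26)*1 - 772/13 = -52 - 772/13 = -1448/13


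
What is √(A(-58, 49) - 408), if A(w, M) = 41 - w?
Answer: I*√309 ≈ 17.578*I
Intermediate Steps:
√(A(-58, 49) - 408) = √((41 - 1*(-58)) - 408) = √((41 + 58) - 408) = √(99 - 408) = √(-309) = I*√309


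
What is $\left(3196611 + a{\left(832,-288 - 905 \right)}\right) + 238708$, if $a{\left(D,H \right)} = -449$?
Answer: $3434870$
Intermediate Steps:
$\left(3196611 + a{\left(832,-288 - 905 \right)}\right) + 238708 = \left(3196611 - 449\right) + 238708 = 3196162 + 238708 = 3434870$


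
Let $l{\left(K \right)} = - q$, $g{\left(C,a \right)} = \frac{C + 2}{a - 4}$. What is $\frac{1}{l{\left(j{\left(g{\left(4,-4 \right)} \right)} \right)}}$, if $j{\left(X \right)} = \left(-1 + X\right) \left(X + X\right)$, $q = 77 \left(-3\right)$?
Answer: $\frac{1}{231} \approx 0.004329$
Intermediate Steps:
$q = -231$
$g{\left(C,a \right)} = \frac{2 + C}{-4 + a}$
$j{\left(X \right)} = 2 X \left(-1 + X\right)$ ($j{\left(X \right)} = \left(-1 + X\right) 2 X = 2 X \left(-1 + X\right)$)
$l{\left(K \right)} = 231$ ($l{\left(K \right)} = \left(-1\right) \left(-231\right) = 231$)
$\frac{1}{l{\left(j{\left(g{\left(4,-4 \right)} \right)} \right)}} = \frac{1}{231}$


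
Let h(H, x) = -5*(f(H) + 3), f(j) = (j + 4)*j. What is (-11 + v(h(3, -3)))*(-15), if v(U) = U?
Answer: 1965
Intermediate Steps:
f(j) = j*(4 + j) (f(j) = (4 + j)*j = j*(4 + j))
h(H, x) = -15 - 5*H*(4 + H) (h(H, x) = -5*(H*(4 + H) + 3) = -5*(3 + H*(4 + H)) = -15 - 5*H*(4 + H))
(-11 + v(h(3, -3)))*(-15) = (-11 + (-15 - 5*3*(4 + 3)))*(-15) = (-11 + (-15 - 5*3*7))*(-15) = (-11 + (-15 - 105))*(-15) = (-11 - 120)*(-15) = -131*(-15) = 1965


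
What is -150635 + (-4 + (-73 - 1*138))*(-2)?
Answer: -150205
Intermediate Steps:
-150635 + (-4 + (-73 - 1*138))*(-2) = -150635 + (-4 + (-73 - 138))*(-2) = -150635 + (-4 - 211)*(-2) = -150635 - 215*(-2) = -150635 + 430 = -150205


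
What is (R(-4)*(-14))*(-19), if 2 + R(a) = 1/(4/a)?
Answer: -798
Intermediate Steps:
R(a) = -2 + a/4 (R(a) = -2 + 1/(4/a) = -2 + a/4)
(R(-4)*(-14))*(-19) = ((-2 + (1/4)*(-4))*(-14))*(-19) = ((-2 - 1)*(-14))*(-19) = -3*(-14)*(-19) = 42*(-19) = -798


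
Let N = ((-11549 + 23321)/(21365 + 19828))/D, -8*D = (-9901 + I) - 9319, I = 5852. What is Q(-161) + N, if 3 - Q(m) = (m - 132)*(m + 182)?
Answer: 15694039120/2549389 ≈ 6156.0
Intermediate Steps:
Q(m) = 3 - (-132 + m)*(182 + m) (Q(m) = 3 - (m - 132)*(m + 182) = 3 - (-132 + m)*(182 + m))
D = 1671 (D = -((-9901 + 5852) - 9319)/8 = -(-4049 - 9319)/8 = -⅛*(-13368) = 1671)
N = 436/2549389 (N = ((-11549 + 23321)/(21365 + 19828))/1671 = (11772/41193)*(1/1671) = (11772*(1/41193))*(1/1671) = (1308/4577)*(1/1671) = 436/2549389 ≈ 0.00017102)
Q(-161) + N = (24027 - 1*(-161)² - 50*(-161)) + 436/2549389 = (24027 - 1*25921 + 8050) + 436/2549389 = (24027 - 25921 + 8050) + 436/2549389 = 6156 + 436/2549389 = 15694039120/2549389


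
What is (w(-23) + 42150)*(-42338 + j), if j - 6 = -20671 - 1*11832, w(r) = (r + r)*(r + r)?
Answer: -3312646110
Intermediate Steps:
w(r) = 4*r**2 (w(r) = (2*r)*(2*r) = 4*r**2)
j = -32497 (j = 6 + (-20671 - 1*11832) = 6 + (-20671 - 11832) = 6 - 32503 = -32497)
(w(-23) + 42150)*(-42338 + j) = (4*(-23)**2 + 42150)*(-42338 - 32497) = (4*529 + 42150)*(-74835) = (2116 + 42150)*(-74835) = 44266*(-74835) = -3312646110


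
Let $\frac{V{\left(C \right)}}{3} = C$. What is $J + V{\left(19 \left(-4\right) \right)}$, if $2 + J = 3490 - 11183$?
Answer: $-7923$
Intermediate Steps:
$V{\left(C \right)} = 3 C$
$J = -7695$ ($J = -2 + \left(3490 - 11183\right) = -2 - 7693 = -7695$)
$J + V{\left(19 \left(-4\right) \right)} = -7695 + 3 \cdot 19 \left(-4\right) = -7695 + 3 \left(-76\right) = -7695 - 228 = -7923$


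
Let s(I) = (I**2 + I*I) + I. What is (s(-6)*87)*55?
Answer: 315810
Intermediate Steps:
s(I) = I + 2*I**2 (s(I) = (I**2 + I**2) + I = 2*I**2 + I = I + 2*I**2)
(s(-6)*87)*55 = (-6*(1 + 2*(-6))*87)*55 = (-6*(1 - 12)*87)*55 = (-6*(-11)*87)*55 = (66*87)*55 = 5742*55 = 315810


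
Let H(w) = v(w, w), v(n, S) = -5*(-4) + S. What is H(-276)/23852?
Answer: -64/5963 ≈ -0.010733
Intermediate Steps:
v(n, S) = 20 + S
H(w) = 20 + w
H(-276)/23852 = (20 - 276)/23852 = -256*1/23852 = -64/5963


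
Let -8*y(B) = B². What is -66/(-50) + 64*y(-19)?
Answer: -72167/25 ≈ -2886.7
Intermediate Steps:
y(B) = -B²/8
-66/(-50) + 64*y(-19) = -66/(-50) + 64*(-⅛*(-19)²) = -66*(-1/50) + 64*(-⅛*361) = 33/25 + 64*(-361/8) = 33/25 - 2888 = -72167/25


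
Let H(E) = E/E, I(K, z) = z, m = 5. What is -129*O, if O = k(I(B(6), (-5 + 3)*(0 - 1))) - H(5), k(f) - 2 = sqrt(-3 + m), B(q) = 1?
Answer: -129 - 129*sqrt(2) ≈ -311.43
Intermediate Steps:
k(f) = 2 + sqrt(2) (k(f) = 2 + sqrt(-3 + 5) = 2 + sqrt(2))
H(E) = 1
O = 1 + sqrt(2) (O = (2 + sqrt(2)) - 1*1 = (2 + sqrt(2)) - 1 = 1 + sqrt(2) ≈ 2.4142)
-129*O = -129*(1 + sqrt(2)) = -129 - 129*sqrt(2)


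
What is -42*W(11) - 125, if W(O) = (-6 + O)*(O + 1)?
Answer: -2645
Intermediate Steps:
W(O) = (1 + O)*(-6 + O) (W(O) = (-6 + O)*(1 + O) = (1 + O)*(-6 + O))
-42*W(11) - 125 = -42*(-6 + 11² - 5*11) - 125 = -42*(-6 + 121 - 55) - 125 = -42*60 - 125 = -2520 - 125 = -2645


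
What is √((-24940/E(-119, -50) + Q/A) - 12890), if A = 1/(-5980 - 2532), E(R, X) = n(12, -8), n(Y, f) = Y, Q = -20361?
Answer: √1559680773/3 ≈ 13164.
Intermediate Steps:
E(R, X) = 12
A = -1/8512 (A = 1/(-8512) = -1/8512 ≈ -0.00011748)
√((-24940/E(-119, -50) + Q/A) - 12890) = √((-24940/12 - 20361/(-1/8512)) - 12890) = √((-24940*1/12 - 20361*(-8512)) - 12890) = √((-6235/3 + 173312832) - 12890) = √(519932261/3 - 12890) = √(519893591/3) = √1559680773/3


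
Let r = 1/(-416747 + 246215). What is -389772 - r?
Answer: -66468598703/170532 ≈ -3.8977e+5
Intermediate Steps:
r = -1/170532 (r = 1/(-170532) = -1/170532 ≈ -5.8640e-6)
-389772 - r = -389772 - 1*(-1/170532) = -389772 + 1/170532 = -66468598703/170532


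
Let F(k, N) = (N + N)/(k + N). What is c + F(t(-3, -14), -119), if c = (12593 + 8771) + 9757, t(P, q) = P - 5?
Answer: 3952605/127 ≈ 31123.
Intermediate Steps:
t(P, q) = -5 + P
F(k, N) = 2*N/(N + k) (F(k, N) = (2*N)/(N + k) = 2*N/(N + k))
c = 31121 (c = 21364 + 9757 = 31121)
c + F(t(-3, -14), -119) = 31121 + 2*(-119)/(-119 + (-5 - 3)) = 31121 + 2*(-119)/(-119 - 8) = 31121 + 2*(-119)/(-127) = 31121 + 2*(-119)*(-1/127) = 31121 + 238/127 = 3952605/127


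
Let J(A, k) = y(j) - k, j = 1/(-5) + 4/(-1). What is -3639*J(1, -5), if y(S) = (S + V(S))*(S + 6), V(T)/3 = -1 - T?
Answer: -1339152/25 ≈ -53566.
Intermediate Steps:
j = -21/5 (j = 1*(-⅕) + 4*(-1) = -⅕ - 4 = -21/5 ≈ -4.2000)
V(T) = -3 - 3*T (V(T) = 3*(-1 - T) = -3 - 3*T)
y(S) = (-3 - 2*S)*(6 + S) (y(S) = (S + (-3 - 3*S))*(S + 6) = (-3 - 2*S)*(6 + S))
J(A, k) = 243/25 - k (J(A, k) = (-18 - 15*(-21/5) - 2*(-21/5)²) - k = (-18 + 63 - 2*441/25) - k = (-18 + 63 - 882/25) - k = 243/25 - k)
-3639*J(1, -5) = -3639*(243/25 - 1*(-5)) = -3639*(243/25 + 5) = -3639*368/25 = -1339152/25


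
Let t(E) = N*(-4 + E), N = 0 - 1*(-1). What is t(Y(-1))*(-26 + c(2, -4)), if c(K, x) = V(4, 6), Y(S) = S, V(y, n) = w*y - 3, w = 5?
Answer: 45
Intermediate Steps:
N = 1 (N = 0 + 1 = 1)
V(y, n) = -3 + 5*y (V(y, n) = 5*y - 3 = -3 + 5*y)
c(K, x) = 17 (c(K, x) = -3 + 5*4 = -3 + 20 = 17)
t(E) = -4 + E (t(E) = 1*(-4 + E) = -4 + E)
t(Y(-1))*(-26 + c(2, -4)) = (-4 - 1)*(-26 + 17) = -5*(-9) = 45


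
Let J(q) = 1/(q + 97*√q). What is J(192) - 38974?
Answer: -359223359/9217 + 97*√3/221208 ≈ -38974.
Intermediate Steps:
J(192) - 38974 = 1/(192 + 97*√192) - 38974 = 1/(192 + 97*(8*√3)) - 38974 = 1/(192 + 776*√3) - 38974 = -38974 + 1/(192 + 776*√3)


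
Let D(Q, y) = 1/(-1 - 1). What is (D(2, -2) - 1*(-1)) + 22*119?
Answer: 5237/2 ≈ 2618.5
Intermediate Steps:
D(Q, y) = -½ (D(Q, y) = 1/(-2) = -½)
(D(2, -2) - 1*(-1)) + 22*119 = (-½ - 1*(-1)) + 22*119 = (-½ + 1) + 2618 = ½ + 2618 = 5237/2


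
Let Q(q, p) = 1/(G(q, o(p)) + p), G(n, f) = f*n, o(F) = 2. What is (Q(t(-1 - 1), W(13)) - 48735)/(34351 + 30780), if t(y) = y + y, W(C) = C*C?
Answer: -7846334/10486091 ≈ -0.74826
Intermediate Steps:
W(C) = C**2
t(y) = 2*y
Q(q, p) = 1/(p + 2*q) (Q(q, p) = 1/(2*q + p) = 1/(p + 2*q))
(Q(t(-1 - 1), W(13)) - 48735)/(34351 + 30780) = (1/(13**2 + 2*(2*(-1 - 1))) - 48735)/(34351 + 30780) = (1/(169 + 2*(2*(-2))) - 48735)/65131 = (1/(169 + 2*(-4)) - 48735)*(1/65131) = (1/(169 - 8) - 48735)*(1/65131) = (1/161 - 48735)*(1/65131) = -7846334/161*1/65131 = -7846334/10486091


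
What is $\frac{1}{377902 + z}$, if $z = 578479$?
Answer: $\frac{1}{956381} \approx 1.0456 \cdot 10^{-6}$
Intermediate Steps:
$\frac{1}{377902 + z} = \frac{1}{377902 + 578479} = \frac{1}{956381}$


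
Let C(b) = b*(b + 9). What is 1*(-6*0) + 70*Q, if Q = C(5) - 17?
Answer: 3710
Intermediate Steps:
C(b) = b*(9 + b)
Q = 53 (Q = 5*(9 + 5) - 17 = 5*14 - 17 = 70 - 17 = 53)
1*(-6*0) + 70*Q = 1*(-6*0) + 70*53 = 1*0 + 3710 = 0 + 3710 = 3710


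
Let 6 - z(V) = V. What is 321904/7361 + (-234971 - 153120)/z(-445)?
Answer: -246505377/301801 ≈ -816.78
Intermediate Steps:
z(V) = 6 - V
321904/7361 + (-234971 - 153120)/z(-445) = 321904/7361 + (-234971 - 153120)/(6 - 1*(-445)) = 321904*(1/7361) - 388091/(6 + 445) = 321904/7361 - 388091/451 = 321904/7361 - 388091*1/451 = 321904/7361 - 35281/41 = -246505377/301801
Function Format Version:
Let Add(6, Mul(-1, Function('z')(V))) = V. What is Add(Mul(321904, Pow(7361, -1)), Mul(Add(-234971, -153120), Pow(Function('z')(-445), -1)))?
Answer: Rational(-246505377, 301801) ≈ -816.78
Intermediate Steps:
Function('z')(V) = Add(6, Mul(-1, V))
Add(Mul(321904, Pow(7361, -1)), Mul(Add(-234971, -153120), Pow(Function('z')(-445), -1))) = Add(Mul(321904, Pow(7361, -1)), Mul(Add(-234971, -153120), Pow(Add(6, Mul(-1, -445)), -1))) = Add(Mul(321904, Rational(1, 7361)), Mul(-388091, Pow(Add(6, 445), -1))) = Add(Rational(321904, 7361), Mul(-388091, Pow(451, -1))) = Add(Rational(321904, 7361), Mul(-388091, Rational(1, 451))) = Add(Rational(321904, 7361), Rational(-35281, 41)) = Rational(-246505377, 301801)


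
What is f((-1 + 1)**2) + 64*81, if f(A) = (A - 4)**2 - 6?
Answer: 5194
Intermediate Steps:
f(A) = -6 + (-4 + A)**2 (f(A) = (-4 + A)**2 - 6 = -6 + (-4 + A)**2)
f((-1 + 1)**2) + 64*81 = (-6 + (-4 + (-1 + 1)**2)**2) + 64*81 = (-6 + (-4 + 0**2)**2) + 5184 = (-6 + (-4 + 0)**2) + 5184 = (-6 + (-4)**2) + 5184 = (-6 + 16) + 5184 = 10 + 5184 = 5194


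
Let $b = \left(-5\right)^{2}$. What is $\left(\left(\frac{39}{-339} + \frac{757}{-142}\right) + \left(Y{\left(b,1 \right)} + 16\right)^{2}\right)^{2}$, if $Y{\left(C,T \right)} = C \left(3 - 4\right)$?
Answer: $\frac{1469765850921}{257474116} \approx 5708.4$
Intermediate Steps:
$b = 25$
$Y{\left(C,T \right)} = - C$ ($Y{\left(C,T \right)} = C \left(-1\right) = - C$)
$\left(\left(\frac{39}{-339} + \frac{757}{-142}\right) + \left(Y{\left(b,1 \right)} + 16\right)^{2}\right)^{2} = \left(\left(\frac{39}{-339} + \frac{757}{-142}\right) + \left(\left(-1\right) 25 + 16\right)^{2}\right)^{2} = \left(\left(39 \left(- \frac{1}{339}\right) + 757 \left(- \frac{1}{142}\right)\right) + \left(-25 + 16\right)^{2}\right)^{2} = \left(\left(- \frac{13}{113} - \frac{757}{142}\right) + \left(-9\right)^{2}\right)^{2} = \left(- \frac{87387}{16046} + 81\right)^{2} = \left(\frac{1212339}{16046}\right)^{2} = \frac{1469765850921}{257474116}$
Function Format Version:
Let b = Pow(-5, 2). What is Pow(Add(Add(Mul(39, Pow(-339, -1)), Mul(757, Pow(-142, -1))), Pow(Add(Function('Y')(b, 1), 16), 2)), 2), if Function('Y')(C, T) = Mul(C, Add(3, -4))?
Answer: Rational(1469765850921, 257474116) ≈ 5708.4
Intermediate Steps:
b = 25
Function('Y')(C, T) = Mul(-1, C) (Function('Y')(C, T) = Mul(C, -1) = Mul(-1, C))
Pow(Add(Add(Mul(39, Pow(-339, -1)), Mul(757, Pow(-142, -1))), Pow(Add(Function('Y')(b, 1), 16), 2)), 2) = Pow(Add(Add(Mul(39, Pow(-339, -1)), Mul(757, Pow(-142, -1))), Pow(Add(Mul(-1, 25), 16), 2)), 2) = Pow(Add(Add(Mul(39, Rational(-1, 339)), Mul(757, Rational(-1, 142))), Pow(Add(-25, 16), 2)), 2) = Pow(Add(Add(Rational(-13, 113), Rational(-757, 142)), Pow(-9, 2)), 2) = Pow(Add(Rational(-87387, 16046), 81), 2) = Pow(Rational(1212339, 16046), 2) = Rational(1469765850921, 257474116)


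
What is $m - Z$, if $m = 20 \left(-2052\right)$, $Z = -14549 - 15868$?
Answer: $-10623$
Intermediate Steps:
$Z = -30417$
$m = -41040$
$m - Z = -41040 - -30417 = -41040 + 30417 = -10623$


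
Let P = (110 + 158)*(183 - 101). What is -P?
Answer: -21976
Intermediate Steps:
P = 21976 (P = 268*82 = 21976)
-P = -1*21976 = -21976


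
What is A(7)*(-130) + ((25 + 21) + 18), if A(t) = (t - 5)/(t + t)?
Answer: 318/7 ≈ 45.429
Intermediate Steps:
A(t) = (-5 + t)/(2*t) (A(t) = (-5 + t)/((2*t)) = (-5 + t)*(1/(2*t)) = (-5 + t)/(2*t))
A(7)*(-130) + ((25 + 21) + 18) = ((1/2)*(-5 + 7)/7)*(-130) + ((25 + 21) + 18) = ((1/2)*(1/7)*2)*(-130) + (46 + 18) = (1/7)*(-130) + 64 = -130/7 + 64 = 318/7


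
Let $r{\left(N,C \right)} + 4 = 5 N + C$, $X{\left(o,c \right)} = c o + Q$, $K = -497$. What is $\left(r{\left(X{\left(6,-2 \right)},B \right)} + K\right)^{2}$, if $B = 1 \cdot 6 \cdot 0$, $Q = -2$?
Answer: $326041$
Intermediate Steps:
$B = 0$ ($B = 6 \cdot 0 = 0$)
$X{\left(o,c \right)} = -2 + c o$ ($X{\left(o,c \right)} = c o - 2 = -2 + c o$)
$r{\left(N,C \right)} = -4 + C + 5 N$ ($r{\left(N,C \right)} = -4 + \left(5 N + C\right) = -4 + \left(C + 5 N\right) = -4 + C + 5 N$)
$\left(r{\left(X{\left(6,-2 \right)},B \right)} + K\right)^{2} = \left(\left(-4 + 0 + 5 \left(-2 - 12\right)\right) - 497\right)^{2} = \left(\left(-4 + 0 + 5 \left(-14\right)\right) - 497\right)^{2} = \left(\left(-4 + 0 - 70\right) - 497\right)^{2} = \left(-74 - 497\right)^{2} = \left(-571\right)^{2} = 326041$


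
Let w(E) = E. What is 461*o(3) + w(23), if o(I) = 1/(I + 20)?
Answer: 990/23 ≈ 43.043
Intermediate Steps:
o(I) = 1/(20 + I)
461*o(3) + w(23) = 461/(20 + 3) + 23 = 461/23 + 23 = 990/23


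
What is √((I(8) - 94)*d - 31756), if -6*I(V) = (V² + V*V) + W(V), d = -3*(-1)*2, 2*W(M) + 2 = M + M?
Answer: I*√32455 ≈ 180.15*I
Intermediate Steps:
W(M) = -1 + M (W(M) = -1 + (M + M)/2 = -1 + (2*M)/2 = -1 + M)
d = 6 (d = 3*2 = 6)
I(V) = ⅙ - V²/3 - V/6 (I(V) = -((V² + V*V) + (-1 + V))/6 = -((V² + V²) + (-1 + V))/6 = -(2*V² + (-1 + V))/6 = -(-1 + V + 2*V²)/6 = ⅙ - V²/3 - V/6)
√((I(8) - 94)*d - 31756) = √(((⅙ - ⅓*8² - ⅙*8) - 94)*6 - 31756) = √(((⅙ - ⅓*64 - 4/3) - 94)*6 - 31756) = √(((⅙ - 64/3 - 4/3) - 94)*6 - 31756) = √((-45/2 - 94)*6 - 31756) = √(-233/2*6 - 31756) = √(-699 - 31756) = √(-32455) = I*√32455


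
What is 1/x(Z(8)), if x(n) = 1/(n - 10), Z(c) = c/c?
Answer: -9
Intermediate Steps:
Z(c) = 1
x(n) = 1/(-10 + n)
1/x(Z(8)) = 1/(1/(-10 + 1)) = 1/(1/(-9)) = 1/(-⅑) = -9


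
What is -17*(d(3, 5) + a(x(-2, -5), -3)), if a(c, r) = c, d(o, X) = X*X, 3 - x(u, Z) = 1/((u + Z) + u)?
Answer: -4301/9 ≈ -477.89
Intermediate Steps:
x(u, Z) = 3 - 1/(Z + 2*u) (x(u, Z) = 3 - 1/((u + Z) + u) = 3 - 1/((Z + u) + u) = 3 - 1/(Z + 2*u))
d(o, X) = X²
-17*(d(3, 5) + a(x(-2, -5), -3)) = -17*(5² + (-1 + 3*(-5) + 6*(-2))/(-5 + 2*(-2))) = -17*(25 + (-1 - 15 - 12)/(-5 - 4)) = -17*(25 - 28/(-9)) = -17*(25 - ⅑*(-28)) = -17*(25 + 28/9) = -17*253/9 = -4301/9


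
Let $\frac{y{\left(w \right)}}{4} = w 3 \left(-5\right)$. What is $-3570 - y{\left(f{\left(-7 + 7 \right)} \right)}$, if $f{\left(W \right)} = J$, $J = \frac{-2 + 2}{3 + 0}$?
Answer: $-3570$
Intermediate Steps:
$J = 0$ ($J = \frac{0}{3} = 0 \cdot \frac{1}{3} = 0$)
$f{\left(W \right)} = 0$
$y{\left(w \right)} = - 60 w$ ($y{\left(w \right)} = 4 w 3 \left(-5\right) = 4 \cdot 3 w \left(-5\right) = 4 \left(- 15 w\right) = - 60 w$)
$-3570 - y{\left(f{\left(-7 + 7 \right)} \right)} = -3570 - \left(-60\right) 0 = -3570 - 0 = -3570 + 0 = -3570$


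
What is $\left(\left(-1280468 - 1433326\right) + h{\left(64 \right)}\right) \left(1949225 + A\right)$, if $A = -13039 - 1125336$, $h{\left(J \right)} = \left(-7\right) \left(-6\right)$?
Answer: $-2200445809200$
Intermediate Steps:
$h{\left(J \right)} = 42$
$A = -1138375$ ($A = -13039 - 1125336 = -1138375$)
$\left(\left(-1280468 - 1433326\right) + h{\left(64 \right)}\right) \left(1949225 + A\right) = \left(\left(-1280468 - 1433326\right) + 42\right) \left(1949225 - 1138375\right) = \left(-2713794 + 42\right) 810850 = \left(-2713752\right) 810850 = -2200445809200$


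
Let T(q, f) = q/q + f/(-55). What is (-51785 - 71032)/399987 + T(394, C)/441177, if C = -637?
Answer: -110364635833/359465872535 ≈ -0.30702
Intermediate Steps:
T(q, f) = 1 - f/55 (T(q, f) = 1 + f*(-1/55) = 1 - f/55)
(-51785 - 71032)/399987 + T(394, C)/441177 = (-51785 - 71032)/399987 + (1 - 1/55*(-637))/441177 = -122817*1/399987 + (1 + 637/55)*(1/441177) = -40939/133329 + (692/55)*(1/441177) = -40939/133329 + 692/24264735 = -110364635833/359465872535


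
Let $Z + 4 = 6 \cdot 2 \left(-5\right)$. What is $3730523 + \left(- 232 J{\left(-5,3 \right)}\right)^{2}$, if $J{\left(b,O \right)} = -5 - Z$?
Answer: $191091867$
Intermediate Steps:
$Z = -64$ ($Z = -4 + 6 \cdot 2 \left(-5\right) = -4 + 12 \left(-5\right) = -4 - 60 = -64$)
$J{\left(b,O \right)} = 59$ ($J{\left(b,O \right)} = -5 - -64 = -5 + 64 = 59$)
$3730523 + \left(- 232 J{\left(-5,3 \right)}\right)^{2} = 3730523 + \left(\left(-232\right) 59\right)^{2} = 3730523 + \left(-13688\right)^{2} = 3730523 + 187361344 = 191091867$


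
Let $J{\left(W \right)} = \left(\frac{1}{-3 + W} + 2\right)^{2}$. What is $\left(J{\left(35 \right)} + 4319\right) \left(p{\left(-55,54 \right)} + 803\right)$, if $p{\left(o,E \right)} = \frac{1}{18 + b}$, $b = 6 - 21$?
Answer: $\frac{1778130535}{512} \approx 3.4729 \cdot 10^{6}$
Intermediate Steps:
$b = -15$
$p{\left(o,E \right)} = \frac{1}{3}$ ($p{\left(o,E \right)} = \frac{1}{18 - 15} = \frac{1}{3}$)
$J{\left(W \right)} = \left(2 + \frac{1}{-3 + W}\right)^{2}$
$\left(J{\left(35 \right)} + 4319\right) \left(p{\left(-55,54 \right)} + 803\right) = \left(\frac{\left(-5 + 2 \cdot 35\right)^{2}}{\left(-3 + 35\right)^{2}} + 4319\right) \left(\frac{1}{3} + 803\right) = \left(\frac{\left(-5 + 70\right)^{2}}{1024} + 4319\right) \frac{2410}{3} = \left(65^{2} \cdot \frac{1}{1024} + 4319\right) \frac{2410}{3} = \left(4225 \cdot \frac{1}{1024} + 4319\right) \frac{2410}{3} = \left(\frac{4225}{1024} + 4319\right) \frac{2410}{3} = \frac{4426881}{1024} \cdot \frac{2410}{3} = \frac{1778130535}{512}$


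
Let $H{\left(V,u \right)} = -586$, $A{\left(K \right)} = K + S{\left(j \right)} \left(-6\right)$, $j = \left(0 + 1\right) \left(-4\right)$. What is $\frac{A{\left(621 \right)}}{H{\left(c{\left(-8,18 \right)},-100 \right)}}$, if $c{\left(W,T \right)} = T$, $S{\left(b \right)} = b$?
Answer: $- \frac{645}{586} \approx -1.1007$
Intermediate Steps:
$j = -4$ ($j = 1 \left(-4\right) = -4$)
$A{\left(K \right)} = 24 + K$ ($A{\left(K \right)} = K - -24 = K + 24 = 24 + K$)
$\frac{A{\left(621 \right)}}{H{\left(c{\left(-8,18 \right)},-100 \right)}} = \frac{24 + 621}{-586} = 645 \left(- \frac{1}{586}\right) = - \frac{645}{586}$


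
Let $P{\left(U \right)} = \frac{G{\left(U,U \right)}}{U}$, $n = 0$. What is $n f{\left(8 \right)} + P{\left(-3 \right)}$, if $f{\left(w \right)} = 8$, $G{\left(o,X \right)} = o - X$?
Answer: $0$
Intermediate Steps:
$P{\left(U \right)} = 0$ ($P{\left(U \right)} = \frac{U - U}{U} = \frac{0}{U} = 0$)
$n f{\left(8 \right)} + P{\left(-3 \right)} = 0 \cdot 8 + 0 = 0 + 0 = 0$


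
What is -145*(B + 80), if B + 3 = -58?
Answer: -2755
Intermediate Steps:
B = -61 (B = -3 - 58 = -61)
-145*(B + 80) = -145*(-61 + 80) = -145*19 = -2755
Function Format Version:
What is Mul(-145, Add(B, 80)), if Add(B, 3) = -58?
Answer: -2755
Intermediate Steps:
B = -61 (B = Add(-3, -58) = -61)
Mul(-145, Add(B, 80)) = Mul(-145, Add(-61, 80)) = Mul(-145, 19) = -2755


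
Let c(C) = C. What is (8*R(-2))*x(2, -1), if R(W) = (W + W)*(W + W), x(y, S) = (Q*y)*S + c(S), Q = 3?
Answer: -896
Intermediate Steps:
x(y, S) = S + 3*S*y (x(y, S) = (3*y)*S + S = 3*S*y + S = S + 3*S*y)
R(W) = 4*W**2 (R(W) = (2*W)*(2*W) = 4*W**2)
(8*R(-2))*x(2, -1) = (8*(4*(-2)**2))*(-(1 + 3*2)) = (8*(4*4))*(-(1 + 6)) = (8*16)*(-1*7) = 128*(-7) = -896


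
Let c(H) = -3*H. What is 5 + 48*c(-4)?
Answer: 581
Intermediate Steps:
5 + 48*c(-4) = 5 + 48*(-3*(-4)) = 5 + 48*12 = 5 + 576 = 581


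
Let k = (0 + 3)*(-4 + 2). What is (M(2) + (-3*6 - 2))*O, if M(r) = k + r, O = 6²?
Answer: -864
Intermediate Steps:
k = -6 (k = 3*(-2) = -6)
O = 36
M(r) = -6 + r
(M(2) + (-3*6 - 2))*O = ((-6 + 2) + (-3*6 - 2))*36 = (-4 + (-18 - 2))*36 = (-4 - 20)*36 = -24*36 = -864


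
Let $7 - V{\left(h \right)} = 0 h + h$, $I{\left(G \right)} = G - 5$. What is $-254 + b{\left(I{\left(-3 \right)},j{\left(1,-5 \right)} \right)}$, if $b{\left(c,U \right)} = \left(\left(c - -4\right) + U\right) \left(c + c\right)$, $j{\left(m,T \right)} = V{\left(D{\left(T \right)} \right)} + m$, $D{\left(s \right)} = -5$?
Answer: $-398$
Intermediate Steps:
$I{\left(G \right)} = -5 + G$ ($I{\left(G \right)} = G - 5 = -5 + G$)
$V{\left(h \right)} = 7 - h$ ($V{\left(h \right)} = 7 - \left(0 h + h\right) = 7 - \left(0 + h\right) = 7 - h$)
$j{\left(m,T \right)} = 12 + m$ ($j{\left(m,T \right)} = \left(7 - -5\right) + m = \left(7 + 5\right) + m = 12 + m$)
$b{\left(c,U \right)} = 2 c \left(4 + U + c\right)$ ($b{\left(c,U \right)} = \left(\left(c + 4\right) + U\right) 2 c = \left(\left(4 + c\right) + U\right) 2 c = \left(4 + U + c\right) 2 c = 2 c \left(4 + U + c\right)$)
$-254 + b{\left(I{\left(-3 \right)},j{\left(1,-5 \right)} \right)} = -254 + 2 \left(-5 - 3\right) \left(4 + \left(12 + 1\right) - 8\right) = -254 + 2 \left(-8\right) \left(4 + 13 - 8\right) = -254 + 2 \left(-8\right) 9 = -254 - 144 = -398$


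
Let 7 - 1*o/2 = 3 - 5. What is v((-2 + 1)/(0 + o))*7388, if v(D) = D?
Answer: -3694/9 ≈ -410.44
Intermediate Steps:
o = 18 (o = 14 - 2*(3 - 5) = 14 - 2*(-2) = 14 + 4 = 18)
v((-2 + 1)/(0 + o))*7388 = ((-2 + 1)/(0 + 18))*7388 = -1/18*7388 = -3694/9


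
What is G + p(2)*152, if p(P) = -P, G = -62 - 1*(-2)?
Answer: -364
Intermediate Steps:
G = -60 (G = -62 + 2 = -60)
G + p(2)*152 = -60 - 1*2*152 = -60 - 2*152 = -60 - 304 = -364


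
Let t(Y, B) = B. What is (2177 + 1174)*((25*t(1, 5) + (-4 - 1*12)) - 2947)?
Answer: -9510138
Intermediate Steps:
(2177 + 1174)*((25*t(1, 5) + (-4 - 1*12)) - 2947) = (2177 + 1174)*((25*5 + (-4 - 1*12)) - 2947) = 3351*((125 + (-4 - 12)) - 2947) = 3351*((125 - 16) - 2947) = 3351*(109 - 2947) = 3351*(-2838) = -9510138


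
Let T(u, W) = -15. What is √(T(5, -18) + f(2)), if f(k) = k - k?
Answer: I*√15 ≈ 3.873*I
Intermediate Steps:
f(k) = 0
√(T(5, -18) + f(2)) = √(-15 + 0) = √(-15) = I*√15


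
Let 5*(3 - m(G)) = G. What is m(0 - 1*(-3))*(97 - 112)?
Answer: -36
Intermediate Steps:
m(G) = 3 - G/5
m(0 - 1*(-3))*(97 - 112) = (3 - (0 - 1*(-3))/5)*(97 - 112) = (3 - (0 + 3)/5)*(-15) = (3 - ⅕*3)*(-15) = (3 - ⅗)*(-15) = (12/5)*(-15) = -36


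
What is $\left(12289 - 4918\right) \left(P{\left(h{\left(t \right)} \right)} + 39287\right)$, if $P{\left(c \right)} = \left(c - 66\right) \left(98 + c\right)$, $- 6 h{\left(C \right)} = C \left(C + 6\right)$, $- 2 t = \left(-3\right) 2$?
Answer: $\frac{963986751}{4} \approx 2.41 \cdot 10^{8}$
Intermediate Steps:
$t = 3$ ($t = - \frac{\left(-3\right) 2}{2} = \left(- \frac{1}{2}\right) \left(-6\right) = 3$)
$h{\left(C \right)} = - \frac{C \left(6 + C\right)}{6}$ ($h{\left(C \right)} = - \frac{C \left(C + 6\right)}{6} = - \frac{C \left(6 + C\right)}{6}$)
$P{\left(c \right)} = \left(-66 + c\right) \left(98 + c\right)$
$\left(12289 - 4918\right) \left(P{\left(h{\left(t \right)} \right)} + 39287\right) = \left(12289 - 4918\right) \left(\left(-6468 + \left(\left(- \frac{1}{6}\right) 3 \left(6 + 3\right)\right)^{2} + 32 \left(\left(- \frac{1}{6}\right) 3 \left(6 + 3\right)\right)\right) + 39287\right) = \left(12289 + \left(-10522 + 5604\right)\right) \left(\left(-6468 + \left(\left(- \frac{1}{6}\right) 3 \cdot 9\right)^{2} + 32 \left(\left(- \frac{1}{6}\right) 3 \cdot 9\right)\right) + 39287\right) = \left(12289 - 4918\right) \left(\left(-6468 + \left(- \frac{9}{2}\right)^{2} + 32 \left(- \frac{9}{2}\right)\right) + 39287\right) = 7371 \left(\left(-6468 + \frac{81}{4} - 144\right) + 39287\right) = 7371 \left(- \frac{26367}{4} + 39287\right) = 7371 \cdot \frac{130781}{4} = \frac{963986751}{4}$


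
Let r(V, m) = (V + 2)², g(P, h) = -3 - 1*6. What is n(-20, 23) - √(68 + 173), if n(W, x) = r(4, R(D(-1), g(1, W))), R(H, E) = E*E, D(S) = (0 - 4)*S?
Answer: 36 - √241 ≈ 20.476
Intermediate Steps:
g(P, h) = -9 (g(P, h) = -3 - 6 = -9)
D(S) = -4*S
R(H, E) = E²
r(V, m) = (2 + V)²
n(W, x) = 36 (n(W, x) = (2 + 4)² = 6² = 36)
n(-20, 23) - √(68 + 173) = 36 - √(68 + 173) = 36 - √241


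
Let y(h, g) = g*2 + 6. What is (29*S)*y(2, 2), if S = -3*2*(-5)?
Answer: 8700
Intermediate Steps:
S = 30 (S = -6*(-5) = 30)
y(h, g) = 6 + 2*g (y(h, g) = 2*g + 6 = 6 + 2*g)
(29*S)*y(2, 2) = (29*30)*(6 + 2*2) = 870*(6 + 4) = 870*10 = 8700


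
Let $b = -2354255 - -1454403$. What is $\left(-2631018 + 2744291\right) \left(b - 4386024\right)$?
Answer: $-598747032148$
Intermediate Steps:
$b = -899852$ ($b = -2354255 + 1454403 = -899852$)
$\left(-2631018 + 2744291\right) \left(b - 4386024\right) = \left(-2631018 + 2744291\right) \left(-899852 - 4386024\right) = 113273 \left(-5285876\right) = -598747032148$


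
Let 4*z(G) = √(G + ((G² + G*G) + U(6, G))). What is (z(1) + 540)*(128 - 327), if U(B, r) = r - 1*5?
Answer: -107460 - 199*I/4 ≈ -1.0746e+5 - 49.75*I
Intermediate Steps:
U(B, r) = -5 + r (U(B, r) = r - 5 = -5 + r)
z(G) = √(-5 + 2*G + 2*G²)/4 (z(G) = √(G + ((G² + G*G) + (-5 + G)))/4 = √(G + ((G² + G²) + (-5 + G)))/4 = √(G + (2*G² + (-5 + G)))/4 = √(G + (-5 + G + 2*G²))/4 = √(-5 + 2*G + 2*G²)/4)
(z(1) + 540)*(128 - 327) = (√(-5 + 2*1 + 2*1²)/4 + 540)*(128 - 327) = (√(-5 + 2 + 2*1)/4 + 540)*(-199) = (√(-5 + 2 + 2)/4 + 540)*(-199) = (√(-1)/4 + 540)*(-199) = (I/4 + 540)*(-199) = (540 + I/4)*(-199) = -107460 - 199*I/4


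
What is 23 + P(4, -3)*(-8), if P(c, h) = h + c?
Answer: 15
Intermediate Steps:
P(c, h) = c + h
23 + P(4, -3)*(-8) = 23 + (4 - 3)*(-8) = 23 + 1*(-8) = 23 - 8 = 15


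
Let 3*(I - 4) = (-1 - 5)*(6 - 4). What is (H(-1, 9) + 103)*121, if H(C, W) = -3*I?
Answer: 12463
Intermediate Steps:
I = 0 (I = 4 + ((-1 - 5)*(6 - 4))/3 = 4 + (-6*2)/3 = 4 + (1/3)*(-12) = 4 - 4 = 0)
H(C, W) = 0 (H(C, W) = -3*0 = 0)
(H(-1, 9) + 103)*121 = (0 + 103)*121 = 103*121 = 12463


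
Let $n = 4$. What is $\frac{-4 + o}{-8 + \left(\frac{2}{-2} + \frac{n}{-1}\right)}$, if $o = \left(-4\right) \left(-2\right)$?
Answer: $- \frac{4}{13} \approx -0.30769$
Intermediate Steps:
$o = 8$
$\frac{-4 + o}{-8 + \left(\frac{2}{-2} + \frac{n}{-1}\right)} = \frac{-4 + 8}{-8 + \left(\frac{2}{-2} + \frac{4}{-1}\right)} = \frac{4}{-8 + \left(2 \left(- \frac{1}{2}\right) + 4 \left(-1\right)\right)} = \frac{4}{-8 - 5} = \frac{4}{-13} = 4 \left(- \frac{1}{13}\right) = - \frac{4}{13}$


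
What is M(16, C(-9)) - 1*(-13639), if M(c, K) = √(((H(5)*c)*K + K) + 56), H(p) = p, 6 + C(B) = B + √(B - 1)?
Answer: 13639 + √(-1159 + 81*I*√10) ≈ 13643.0 + 34.249*I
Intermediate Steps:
C(B) = -6 + B + √(-1 + B) (C(B) = -6 + (B + √(B - 1)) = -6 + (B + √(-1 + B)) = -6 + B + √(-1 + B))
M(c, K) = √(56 + K + 5*K*c) (M(c, K) = √(((5*c)*K + K) + 56) = √((5*K*c + K) + 56) = √((K + 5*K*c) + 56) = √(56 + K + 5*K*c))
M(16, C(-9)) - 1*(-13639) = √(56 + (-6 - 9 + √(-1 - 9)) + 5*(-6 - 9 + √(-1 - 9))*16) - 1*(-13639) = √(56 + (-6 - 9 + √(-10)) + 5*(-6 - 9 + √(-10))*16) + 13639 = √(56 + (-6 - 9 + I*√10) + 5*(-6 - 9 + I*√10)*16) + 13639 = √(56 + (-15 + I*√10) + 5*(-15 + I*√10)*16) + 13639 = √(56 + (-15 + I*√10) + (-1200 + 80*I*√10)) + 13639 = √(-1159 + 81*I*√10) + 13639 = 13639 + √(-1159 + 81*I*√10)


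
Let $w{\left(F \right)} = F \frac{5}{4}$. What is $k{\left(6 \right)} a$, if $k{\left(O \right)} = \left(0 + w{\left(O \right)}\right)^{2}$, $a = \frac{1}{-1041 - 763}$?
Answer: $- \frac{225}{7216} \approx -0.031181$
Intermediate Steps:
$w{\left(F \right)} = \frac{5 F}{4}$ ($w{\left(F \right)} = F 5 \cdot \frac{1}{4} = F \frac{5}{4} = \frac{5 F}{4}$)
$a = - \frac{1}{1804}$ ($a = \frac{1}{-1804} = - \frac{1}{1804} \approx -0.00055432$)
$k{\left(O \right)} = \frac{25 O^{2}}{16}$ ($k{\left(O \right)} = \left(0 + \frac{5 O}{4}\right)^{2} = \left(\frac{5 O}{4}\right)^{2} = \frac{25 O^{2}}{16}$)
$k{\left(6 \right)} a = \frac{25 \cdot 6^{2}}{16} \left(- \frac{1}{1804}\right) = \frac{25}{16} \cdot 36 \left(- \frac{1}{1804}\right) = \frac{225}{4} \left(- \frac{1}{1804}\right) = - \frac{225}{7216}$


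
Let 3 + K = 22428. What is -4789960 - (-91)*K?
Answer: -2749285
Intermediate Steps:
K = 22425 (K = -3 + 22428 = 22425)
-4789960 - (-91)*K = -4789960 - (-91)*22425 = -4789960 - 1*(-2040675) = -4789960 + 2040675 = -2749285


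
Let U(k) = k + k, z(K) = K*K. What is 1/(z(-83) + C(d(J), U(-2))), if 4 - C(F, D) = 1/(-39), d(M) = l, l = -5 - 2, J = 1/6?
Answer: 39/268828 ≈ 0.00014507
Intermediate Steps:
J = ⅙ ≈ 0.16667
z(K) = K²
l = -7
d(M) = -7
U(k) = 2*k
C(F, D) = 157/39 (C(F, D) = 4 - 1/(-39) = 4 - 1*(-1/39) = 4 + 1/39 = 157/39)
1/(z(-83) + C(d(J), U(-2))) = 1/((-83)² + 157/39) = 1/(6889 + 157/39) = 1/(268828/39) = 39/268828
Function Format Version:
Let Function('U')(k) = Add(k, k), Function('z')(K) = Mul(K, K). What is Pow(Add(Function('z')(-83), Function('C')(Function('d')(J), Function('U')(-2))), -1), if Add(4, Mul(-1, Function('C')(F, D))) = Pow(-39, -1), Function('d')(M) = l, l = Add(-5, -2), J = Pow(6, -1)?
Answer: Rational(39, 268828) ≈ 0.00014507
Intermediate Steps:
J = Rational(1, 6) ≈ 0.16667
Function('z')(K) = Pow(K, 2)
l = -7
Function('d')(M) = -7
Function('U')(k) = Mul(2, k)
Function('C')(F, D) = Rational(157, 39) (Function('C')(F, D) = Add(4, Mul(-1, Pow(-39, -1))) = Add(4, Mul(-1, Rational(-1, 39))) = Add(4, Rational(1, 39)) = Rational(157, 39))
Pow(Add(Function('z')(-83), Function('C')(Function('d')(J), Function('U')(-2))), -1) = Pow(Add(Pow(-83, 2), Rational(157, 39)), -1) = Pow(Add(6889, Rational(157, 39)), -1) = Pow(Rational(268828, 39), -1) = Rational(39, 268828)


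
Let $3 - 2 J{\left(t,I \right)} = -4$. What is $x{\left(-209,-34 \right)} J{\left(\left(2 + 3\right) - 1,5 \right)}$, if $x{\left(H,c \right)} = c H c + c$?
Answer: $-845733$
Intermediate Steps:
$J{\left(t,I \right)} = \frac{7}{2}$ ($J{\left(t,I \right)} = \frac{3}{2} - -2 = \frac{3}{2} + 2 = \frac{7}{2}$)
$x{\left(H,c \right)} = c + H c^{2}$ ($x{\left(H,c \right)} = H c c + c = H c^{2} + c = c + H c^{2}$)
$x{\left(-209,-34 \right)} J{\left(\left(2 + 3\right) - 1,5 \right)} = - 34 \left(1 - -7106\right) \frac{7}{2} = - 34 \left(1 + 7106\right) \frac{7}{2} = \left(-34\right) 7107 \cdot \frac{7}{2} = \left(-241638\right) \frac{7}{2} = -845733$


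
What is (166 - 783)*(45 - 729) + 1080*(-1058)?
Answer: -720612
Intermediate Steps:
(166 - 783)*(45 - 729) + 1080*(-1058) = -617*(-684) - 1142640 = 422028 - 1142640 = -720612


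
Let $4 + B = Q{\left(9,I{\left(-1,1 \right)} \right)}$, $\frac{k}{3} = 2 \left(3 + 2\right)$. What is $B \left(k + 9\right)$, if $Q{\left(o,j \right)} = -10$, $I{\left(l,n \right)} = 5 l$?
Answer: $-546$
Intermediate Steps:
$k = 30$ ($k = 3 \cdot 2 \left(3 + 2\right) = 3 \cdot 2 \cdot 5 = 3 \cdot 10 = 30$)
$B = -14$ ($B = -4 - 10 = -14$)
$B \left(k + 9\right) = - 14 \left(30 + 9\right) = \left(-14\right) 39 = -546$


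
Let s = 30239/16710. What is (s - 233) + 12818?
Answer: 210325589/16710 ≈ 12587.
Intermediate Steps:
s = 30239/16710 (s = 30239*(1/16710) = 30239/16710 ≈ 1.8096)
(s - 233) + 12818 = (30239/16710 - 233) + 12818 = -3863191/16710 + 12818 = 210325589/16710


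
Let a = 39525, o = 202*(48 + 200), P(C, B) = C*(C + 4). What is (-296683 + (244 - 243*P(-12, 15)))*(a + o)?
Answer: -28657838307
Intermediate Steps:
P(C, B) = C*(4 + C)
o = 50096 (o = 202*248 = 50096)
(-296683 + (244 - 243*P(-12, 15)))*(a + o) = (-296683 + (244 - (-2916)*(4 - 12)))*(39525 + 50096) = (-296683 + (244 - (-2916)*(-8)))*89621 = (-296683 + (244 - 243*96))*89621 = (-296683 + (244 - 23328))*89621 = (-296683 - 23084)*89621 = -319767*89621 = -28657838307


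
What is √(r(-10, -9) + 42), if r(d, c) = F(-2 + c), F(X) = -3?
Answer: √39 ≈ 6.2450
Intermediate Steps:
r(d, c) = -3
√(r(-10, -9) + 42) = √(-3 + 42) = √39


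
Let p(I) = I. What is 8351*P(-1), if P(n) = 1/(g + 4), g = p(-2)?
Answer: 8351/2 ≈ 4175.5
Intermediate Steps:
g = -2
P(n) = ½ (P(n) = 1/(-2 + 4) = 1/2 = ½)
8351*P(-1) = 8351*(½) = 8351/2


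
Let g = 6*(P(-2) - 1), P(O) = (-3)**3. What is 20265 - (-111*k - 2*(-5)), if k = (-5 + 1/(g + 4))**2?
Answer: 619597031/26896 ≈ 23037.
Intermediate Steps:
P(O) = -27
g = -168 (g = 6*(-27 - 1) = 6*(-28) = -168)
k = 674041/26896 (k = (-5 + 1/(-168 + 4))**2 = (-5 + 1/(-164))**2 = (-5 - 1/164)**2 = (-821/164)**2 = 674041/26896 ≈ 25.061)
20265 - (-111*k - 2*(-5)) = 20265 - (-111*674041/26896 - 2*(-5)) = 20265 - (-74818551/26896 + 10) = 20265 - 1*(-74549591/26896) = 20265 + 74549591/26896 = 619597031/26896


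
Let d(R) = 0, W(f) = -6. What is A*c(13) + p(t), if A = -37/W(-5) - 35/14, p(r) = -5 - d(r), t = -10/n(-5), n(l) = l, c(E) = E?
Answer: 128/3 ≈ 42.667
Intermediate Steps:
t = 2 (t = -10/(-5) = -10*(-1/5) = 2)
p(r) = -5 (p(r) = -5 - 1*0 = -5 + 0 = -5)
A = 11/3 (A = -37/(-6) - 35/14 = -37*(-1/6) - 35*1/14 = 37/6 - 5/2 = 11/3 ≈ 3.6667)
A*c(13) + p(t) = (11/3)*13 - 5 = 143/3 - 5 = 128/3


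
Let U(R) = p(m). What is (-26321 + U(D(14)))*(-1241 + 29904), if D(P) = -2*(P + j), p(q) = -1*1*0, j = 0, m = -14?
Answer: -754438823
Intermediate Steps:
p(q) = 0 (p(q) = -1*0 = 0)
D(P) = -2*P (D(P) = -2*(P + 0) = -2*P)
U(R) = 0
(-26321 + U(D(14)))*(-1241 + 29904) = (-26321 + 0)*(-1241 + 29904) = -26321*28663 = -754438823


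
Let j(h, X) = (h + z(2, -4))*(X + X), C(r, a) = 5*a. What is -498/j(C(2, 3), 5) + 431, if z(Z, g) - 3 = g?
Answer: 29921/70 ≈ 427.44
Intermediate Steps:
z(Z, g) = 3 + g
j(h, X) = 2*X*(-1 + h) (j(h, X) = (h + (3 - 4))*(X + X) = (h - 1)*(2*X) = (-1 + h)*(2*X) = 2*X*(-1 + h))
-498/j(C(2, 3), 5) + 431 = -498/(2*5*(-1 + 5*3)) + 431 = -498/(2*5*(-1 + 15)) + 431 = -498/(2*5*14) + 431 = -498/140 + 431 = (1/140)*(-498) + 431 = -249/70 + 431 = 29921/70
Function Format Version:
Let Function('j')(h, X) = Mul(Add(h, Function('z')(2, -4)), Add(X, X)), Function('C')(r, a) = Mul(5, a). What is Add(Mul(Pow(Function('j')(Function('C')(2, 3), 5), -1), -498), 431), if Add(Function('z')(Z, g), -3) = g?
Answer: Rational(29921, 70) ≈ 427.44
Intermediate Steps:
Function('z')(Z, g) = Add(3, g)
Function('j')(h, X) = Mul(2, X, Add(-1, h)) (Function('j')(h, X) = Mul(Add(h, Add(3, -4)), Add(X, X)) = Mul(Add(h, -1), Mul(2, X)) = Mul(Add(-1, h), Mul(2, X)) = Mul(2, X, Add(-1, h)))
Add(Mul(Pow(Function('j')(Function('C')(2, 3), 5), -1), -498), 431) = Add(Mul(Pow(Mul(2, 5, Add(-1, Mul(5, 3))), -1), -498), 431) = Add(Mul(Pow(Mul(2, 5, Add(-1, 15)), -1), -498), 431) = Add(Mul(Pow(Mul(2, 5, 14), -1), -498), 431) = Add(Mul(Pow(140, -1), -498), 431) = Add(Mul(Rational(1, 140), -498), 431) = Add(Rational(-249, 70), 431) = Rational(29921, 70)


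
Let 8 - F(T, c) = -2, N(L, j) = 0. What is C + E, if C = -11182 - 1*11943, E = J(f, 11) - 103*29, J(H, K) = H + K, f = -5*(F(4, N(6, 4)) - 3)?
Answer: -26136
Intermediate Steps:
F(T, c) = 10 (F(T, c) = 8 - 1*(-2) = 8 + 2 = 10)
f = -35 (f = -5*(10 - 3) = -5*7 = -35)
E = -3011 (E = (-35 + 11) - 103*29 = -24 - 2987 = -3011)
C = -23125 (C = -11182 - 11943 = -23125)
C + E = -23125 - 3011 = -26136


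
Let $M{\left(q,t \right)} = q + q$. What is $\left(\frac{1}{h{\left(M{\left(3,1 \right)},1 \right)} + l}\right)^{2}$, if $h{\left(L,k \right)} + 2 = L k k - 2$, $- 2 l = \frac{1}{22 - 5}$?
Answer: $\frac{1156}{4489} \approx 0.25752$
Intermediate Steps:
$M{\left(q,t \right)} = 2 q$
$l = - \frac{1}{34}$ ($l = - \frac{1}{2 \left(22 - 5\right)} = - \frac{1}{2 \cdot 17} = \left(- \frac{1}{2}\right) \frac{1}{17} = - \frac{1}{34} \approx -0.029412$)
$h{\left(L,k \right)} = -4 + L k^{2}$ ($h{\left(L,k \right)} = -2 + \left(L k k - 2\right) = -2 + \left(L k^{2} - 2\right) = -2 + \left(-2 + L k^{2}\right) = -4 + L k^{2}$)
$\left(\frac{1}{h{\left(M{\left(3,1 \right)},1 \right)} + l}\right)^{2} = \left(\frac{1}{\left(-4 + 2 \cdot 3 \cdot 1^{2}\right) - \frac{1}{34}}\right)^{2} = \left(\frac{1}{\left(-4 + 6 \cdot 1\right) - \frac{1}{34}}\right)^{2} = \left(\frac{1}{\left(-4 + 6\right) - \frac{1}{34}}\right)^{2} = \left(\frac{1}{2 - \frac{1}{34}}\right)^{2} = \left(\frac{1}{\frac{67}{34}}\right)^{2} = \left(\frac{34}{67}\right)^{2} = \frac{1156}{4489}$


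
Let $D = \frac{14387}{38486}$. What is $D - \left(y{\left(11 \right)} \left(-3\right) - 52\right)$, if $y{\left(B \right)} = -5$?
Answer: $\frac{1438369}{38486} \approx 37.374$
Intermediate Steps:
$D = \frac{14387}{38486}$ ($D = 14387 \cdot \frac{1}{38486} = \frac{14387}{38486} \approx 0.37382$)
$D - \left(y{\left(11 \right)} \left(-3\right) - 52\right) = \frac{14387}{38486} - \left(\left(-5\right) \left(-3\right) - 52\right) = \frac{14387}{38486} - \left(15 - 52\right) = \frac{14387}{38486} - -37 = \frac{14387}{38486} + 37 = \frac{1438369}{38486}$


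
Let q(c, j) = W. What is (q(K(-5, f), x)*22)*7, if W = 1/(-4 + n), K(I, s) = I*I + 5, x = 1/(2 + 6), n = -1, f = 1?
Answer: -154/5 ≈ -30.800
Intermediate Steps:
x = 1/8 ≈ 0.12500
K(I, s) = 5 + I**2 (K(I, s) = I**2 + 5 = 5 + I**2)
W = -1/5 (W = 1/(-4 - 1) = 1/(-5) = -1/5 ≈ -0.20000)
q(c, j) = -1/5
(q(K(-5, f), x)*22)*7 = -1/5*22*7 = -22/5*7 = -154/5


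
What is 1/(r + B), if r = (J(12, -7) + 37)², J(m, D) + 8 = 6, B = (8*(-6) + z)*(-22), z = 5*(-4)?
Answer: 1/2721 ≈ 0.00036751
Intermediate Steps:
z = -20
B = 1496 (B = (8*(-6) - 20)*(-22) = (-48 - 20)*(-22) = -68*(-22) = 1496)
J(m, D) = -2 (J(m, D) = -8 + 6 = -2)
r = 1225 (r = (-2 + 37)² = 35² = 1225)
1/(r + B) = 1/(1225 + 1496) = 1/2721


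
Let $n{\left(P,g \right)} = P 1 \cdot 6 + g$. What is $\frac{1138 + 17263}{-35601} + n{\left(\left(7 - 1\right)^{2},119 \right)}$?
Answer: $\frac{11907934}{35601} \approx 334.48$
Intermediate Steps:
$n{\left(P,g \right)} = g + 6 P$ ($n{\left(P,g \right)} = P 6 + g = 6 P + g = g + 6 P$)
$\frac{1138 + 17263}{-35601} + n{\left(\left(7 - 1\right)^{2},119 \right)} = \frac{1138 + 17263}{-35601} + \left(119 + 6 \left(7 - 1\right)^{2}\right) = 18401 \left(- \frac{1}{35601}\right) + \left(119 + 6 \cdot 6^{2}\right) = - \frac{18401}{35601} + \left(119 + 6 \cdot 36\right) = - \frac{18401}{35601} + \left(119 + 216\right) = - \frac{18401}{35601} + 335 = \frac{11907934}{35601}$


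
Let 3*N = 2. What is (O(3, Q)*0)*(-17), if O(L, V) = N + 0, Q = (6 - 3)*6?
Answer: 0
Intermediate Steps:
N = ⅔ (N = (⅓)*2 = ⅔ ≈ 0.66667)
Q = 18 (Q = 3*6 = 18)
O(L, V) = ⅔ (O(L, V) = ⅔ + 0 = ⅔)
(O(3, Q)*0)*(-17) = ((⅔)*0)*(-17) = 0*(-17) = 0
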